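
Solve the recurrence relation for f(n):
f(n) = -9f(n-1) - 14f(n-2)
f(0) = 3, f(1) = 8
Characteristic equation: x² + 9x + 14 = 0, which factors as (x - (-2))(x - (-7)) = 0.
Roots r₁ = -2, r₂ = -7 (distinct).
General solution: f(n) = A·(-2)^n + B·(-7)^n.
From f(0) = 3: A + B = 3.
From f(1) = 8: -2A - 7B = 8.
Solving: A = \frac{29}{5}, B = - \frac{14}{5}.
So f(n) = \frac{29 \left(-2\right)^{n}}{5} - \frac{14 \left(-7\right)^{n}}{5}.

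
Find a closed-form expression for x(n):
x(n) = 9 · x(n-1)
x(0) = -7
Pure geometric recurrence with ratio 9.
By induction x(n) = x(0) · (9)^n = - 7 \cdot 9^{n}.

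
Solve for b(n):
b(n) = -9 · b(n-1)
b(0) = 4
Pure geometric recurrence with ratio -9.
By induction b(n) = b(0) · (-9)^n = 4 \left(-9\right)^{n}.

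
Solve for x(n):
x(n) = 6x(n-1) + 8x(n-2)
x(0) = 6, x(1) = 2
Characteristic equation: x² - 6x - 8 = 0.
Discriminant Δ = (6)² + 4·(8) = 68.
Roots r₁,₂ = (6 ± √68)/2, so r₁ = 3 + \sqrt{17}, r₂ = 3 - \sqrt{17}.
General solution: x(n) = A·r₁^n + B·r₂^n.
From the initial conditions, A + B = 6 and r₁A + r₂B = 2.
Since r₁ - r₂ = √68: A = (2 - (6)r₂)/√68 = 3 - \frac{8 \sqrt{17}}{17}, and B = 6 - A = \frac{8 \sqrt{17}}{17} + 3.
So x(n) = \left(3 - \frac{8 \sqrt{17}}{17}\right)\left(3 + \sqrt{17}\right)^n + \left(\frac{8 \sqrt{17}}{17} + 3\right)\left(3 - \sqrt{17}\right)^n.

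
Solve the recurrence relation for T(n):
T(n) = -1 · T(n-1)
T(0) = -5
Pure geometric recurrence with ratio -1.
By induction T(n) = T(0) · (-1)^n = - 5 \left(-1\right)^{n}.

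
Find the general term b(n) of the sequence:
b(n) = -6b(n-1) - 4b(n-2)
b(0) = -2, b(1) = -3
Characteristic equation: x² + 6x + 4 = 0.
Discriminant Δ = (-6)² + 4·(-4) = 20.
Roots r₁,₂ = (-6 ± √20)/2, so r₁ = -3 + \sqrt{5}, r₂ = -3 - \sqrt{5}.
General solution: b(n) = A·r₁^n + B·r₂^n.
From the initial conditions, A + B = -2 and r₁A + r₂B = -3.
Since r₁ - r₂ = √20: A = (-3 - (-2)r₂)/√20 = - \frac{9 \sqrt{5}}{10} - 1, and B = -2 - A = -1 + \frac{9 \sqrt{5}}{10}.
So b(n) = \left(- \frac{9 \sqrt{5}}{10} - 1\right)\left(-3 + \sqrt{5}\right)^n + \left(-1 + \frac{9 \sqrt{5}}{10}\right)\left(-3 - \sqrt{5}\right)^n.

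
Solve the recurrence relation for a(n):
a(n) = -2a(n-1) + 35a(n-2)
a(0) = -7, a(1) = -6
Characteristic equation: x² + 2x - 35 = 0, which factors as (x - (5))(x - (-7)) = 0.
Roots r₁ = 5, r₂ = -7 (distinct).
General solution: a(n) = A·(5)^n + B·(-7)^n.
From a(0) = -7: A + B = -7.
From a(1) = -6: 5A - 7B = -6.
Solving: A = - \frac{55}{12}, B = - \frac{29}{12}.
So a(n) = - \frac{29 \left(-7\right)^{n}}{12} - \frac{55 \cdot 5^{n}}{12}.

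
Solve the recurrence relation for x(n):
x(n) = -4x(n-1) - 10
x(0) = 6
First-order linear non-homogeneous.
Homogeneous solution: x_h(n) = A·(-4)^n.
Try constant particular solution x_p = K: K = -4K - 10 ⇒ K = -2.
General: x(n) = A·(-4)^n - 2.
Apply x(0) = 6: A - 2 = 6 ⇒ A = 8.
So x(n) = 8 \left(-4\right)^{n} - 2.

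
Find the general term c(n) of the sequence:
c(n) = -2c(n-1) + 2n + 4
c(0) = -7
First-order linear with linear forcing.
Homogeneous solution: c_h(n) = A·(-2)^n.
Try particular c_p(n) = pn + q. Substituting:
  pn + q = -2(p(n-1) + q) + 2n + 4.
Matching the n-coefficient: p = -2p + 2 ⇒ p = \frac{2}{3}.
Matching constants: q = 2p - 2q + 4 ⇒ q = \frac{16}{9}.
General: c(n) = A·(-2)^n + \frac{2 n}{3} + \frac{16}{9}.
Apply c(0) = -7: A + \frac{16}{9} = -7 ⇒ A = - \frac{79}{9}.
So c(n) = - \frac{79 \left(-2\right)^{n}}{9} + \frac{2 n}{3} + \frac{16}{9}.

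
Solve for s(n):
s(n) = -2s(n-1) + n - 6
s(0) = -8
First-order linear with linear forcing.
Homogeneous solution: s_h(n) = A·(-2)^n.
Try particular s_p(n) = pn + q. Substituting:
  pn + q = -2(p(n-1) + q) + n - 6.
Matching the n-coefficient: p = -2p + 1 ⇒ p = \frac{1}{3}.
Matching constants: q = 2p - 2q - 6 ⇒ q = - \frac{16}{9}.
General: s(n) = A·(-2)^n + \frac{n}{3} - \frac{16}{9}.
Apply s(0) = -8: A - \frac{16}{9} = -8 ⇒ A = - \frac{56}{9}.
So s(n) = - \frac{56 \left(-2\right)^{n}}{9} + \frac{n}{3} - \frac{16}{9}.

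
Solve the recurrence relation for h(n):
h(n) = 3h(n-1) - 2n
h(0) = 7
First-order linear with linear forcing.
Homogeneous solution: h_h(n) = A·(3)^n.
Try particular h_p(n) = pn + q. Substituting:
  pn + q = 3(p(n-1) + q) - 2n.
Matching the n-coefficient: p = 3p - 2 ⇒ p = 1.
Matching constants: q = -3p + 3q ⇒ q = \frac{3}{2}.
General: h(n) = A·(3)^n + n + \frac{3}{2}.
Apply h(0) = 7: A + \frac{3}{2} = 7 ⇒ A = \frac{11}{2}.
So h(n) = \frac{11 \cdot 3^{n}}{2} + n + \frac{3}{2}.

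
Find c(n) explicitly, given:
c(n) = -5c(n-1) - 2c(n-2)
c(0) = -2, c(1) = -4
Characteristic equation: x² + 5x + 2 = 0.
Discriminant Δ = (-5)² + 4·(-2) = 17.
Roots r₁,₂ = (-5 ± √17)/2, so r₁ = - \frac{5}{2} + \frac{\sqrt{17}}{2}, r₂ = - \frac{5}{2} - \frac{\sqrt{17}}{2}.
General solution: c(n) = A·r₁^n + B·r₂^n.
From the initial conditions, A + B = -2 and r₁A + r₂B = -4.
Since r₁ - r₂ = √17: A = (-4 - (-2)r₂)/√17 = - \frac{9 \sqrt{17}}{17} - 1, and B = -2 - A = -1 + \frac{9 \sqrt{17}}{17}.
So c(n) = \left(- \frac{9 \sqrt{17}}{17} - 1\right)\left(- \frac{5}{2} + \frac{\sqrt{17}}{2}\right)^n + \left(-1 + \frac{9 \sqrt{17}}{17}\right)\left(- \frac{5}{2} - \frac{\sqrt{17}}{2}\right)^n.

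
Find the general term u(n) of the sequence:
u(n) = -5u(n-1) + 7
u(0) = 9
First-order linear non-homogeneous.
Homogeneous solution: u_h(n) = A·(-5)^n.
Try constant particular solution u_p = K: K = -5K + 7 ⇒ K = \frac{7}{6}.
General: u(n) = A·(-5)^n + \frac{7}{6}.
Apply u(0) = 9: A + \frac{7}{6} = 9 ⇒ A = \frac{47}{6}.
So u(n) = \frac{47 \left(-5\right)^{n}}{6} + \frac{7}{6}.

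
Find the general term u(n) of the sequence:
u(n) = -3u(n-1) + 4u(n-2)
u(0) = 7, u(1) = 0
Characteristic equation: x² + 3x - 4 = 0, which factors as (x - (-4))(x - (1)) = 0.
Roots r₁ = -4, r₂ = 1 (distinct).
General solution: u(n) = A·(-4)^n + B·(1)^n.
From u(0) = 7: A + B = 7.
From u(1) = 0: -4A + B = 0.
Solving: A = \frac{7}{5}, B = \frac{28}{5}.
So u(n) = \frac{7 \left(-4\right)^{n}}{5} + \frac{28}{5}.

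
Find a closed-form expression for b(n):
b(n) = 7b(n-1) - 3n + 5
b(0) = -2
First-order linear with linear forcing.
Homogeneous solution: b_h(n) = A·(7)^n.
Try particular b_p(n) = pn + q. Substituting:
  pn + q = 7(p(n-1) + q) - 3n + 5.
Matching the n-coefficient: p = 7p - 3 ⇒ p = \frac{1}{2}.
Matching constants: q = -7p + 7q + 5 ⇒ q = - \frac{1}{4}.
General: b(n) = A·(7)^n + \frac{n}{2} - \frac{1}{4}.
Apply b(0) = -2: A - \frac{1}{4} = -2 ⇒ A = - \frac{7}{4}.
So b(n) = - \frac{7 \cdot 7^{n}}{4} + \frac{n}{2} - \frac{1}{4}.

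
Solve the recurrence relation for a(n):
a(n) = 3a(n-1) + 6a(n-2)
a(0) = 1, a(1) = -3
Characteristic equation: x² - 3x - 6 = 0.
Discriminant Δ = (3)² + 4·(6) = 33.
Roots r₁,₂ = (3 ± √33)/2, so r₁ = \frac{3}{2} + \frac{\sqrt{33}}{2}, r₂ = \frac{3}{2} - \frac{\sqrt{33}}{2}.
General solution: a(n) = A·r₁^n + B·r₂^n.
From the initial conditions, A + B = 1 and r₁A + r₂B = -3.
Since r₁ - r₂ = √33: A = (-3 - (1)r₂)/√33 = \frac{1}{2} - \frac{3 \sqrt{33}}{22}, and B = 1 - A = \frac{1}{2} + \frac{3 \sqrt{33}}{22}.
So a(n) = \left(\frac{1}{2} - \frac{3 \sqrt{33}}{22}\right)\left(\frac{3}{2} + \frac{\sqrt{33}}{2}\right)^n + \left(\frac{1}{2} + \frac{3 \sqrt{33}}{22}\right)\left(\frac{3}{2} - \frac{\sqrt{33}}{2}\right)^n.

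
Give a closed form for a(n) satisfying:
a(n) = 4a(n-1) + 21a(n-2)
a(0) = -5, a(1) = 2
Characteristic equation: x² - 4x - 21 = 0, which factors as (x - (-3))(x - (7)) = 0.
Roots r₁ = -3, r₂ = 7 (distinct).
General solution: a(n) = A·(-3)^n + B·(7)^n.
From a(0) = -5: A + B = -5.
From a(1) = 2: -3A + 7B = 2.
Solving: A = - \frac{37}{10}, B = - \frac{13}{10}.
So a(n) = - \frac{37 \left(-3\right)^{n}}{10} - \frac{13 \cdot 7^{n}}{10}.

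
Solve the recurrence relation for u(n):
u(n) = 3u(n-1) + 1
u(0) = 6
First-order linear non-homogeneous.
Homogeneous solution: u_h(n) = A·(3)^n.
Try constant particular solution u_p = K: K = 3K + 1 ⇒ K = - \frac{1}{2}.
General: u(n) = A·(3)^n - \frac{1}{2}.
Apply u(0) = 6: A - \frac{1}{2} = 6 ⇒ A = \frac{13}{2}.
So u(n) = \frac{13 \cdot 3^{n}}{2} - \frac{1}{2}.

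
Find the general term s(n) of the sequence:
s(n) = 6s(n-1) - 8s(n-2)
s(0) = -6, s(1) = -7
Characteristic equation: x² - 6x + 8 = 0, which factors as (x - (4))(x - (2)) = 0.
Roots r₁ = 4, r₂ = 2 (distinct).
General solution: s(n) = A·(4)^n + B·(2)^n.
From s(0) = -6: A + B = -6.
From s(1) = -7: 4A + 2B = -7.
Solving: A = \frac{5}{2}, B = - \frac{17}{2}.
So s(n) = - \frac{17 \cdot 2^{n}}{2} + \frac{5 \cdot 4^{n}}{2}.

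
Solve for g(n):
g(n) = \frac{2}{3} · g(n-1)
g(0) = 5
Pure geometric recurrence with ratio \frac{2}{3}.
By induction g(n) = g(0) · (\frac{2}{3})^n = 5 \left(\frac{2}{3}\right)^{n}.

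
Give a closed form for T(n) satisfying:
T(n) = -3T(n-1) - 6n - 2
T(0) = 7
First-order linear with linear forcing.
Homogeneous solution: T_h(n) = A·(-3)^n.
Try particular T_p(n) = pn + q. Substituting:
  pn + q = -3(p(n-1) + q) - 6n - 2.
Matching the n-coefficient: p = -3p - 6 ⇒ p = - \frac{3}{2}.
Matching constants: q = 3p - 3q - 2 ⇒ q = - \frac{13}{8}.
General: T(n) = A·(-3)^n - \frac{3 n}{2} - \frac{13}{8}.
Apply T(0) = 7: A - \frac{13}{8} = 7 ⇒ A = \frac{69}{8}.
So T(n) = \frac{69 \left(-3\right)^{n}}{8} - \frac{3 n}{2} - \frac{13}{8}.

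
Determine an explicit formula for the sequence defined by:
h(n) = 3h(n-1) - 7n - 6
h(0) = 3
First-order linear with linear forcing.
Homogeneous solution: h_h(n) = A·(3)^n.
Try particular h_p(n) = pn + q. Substituting:
  pn + q = 3(p(n-1) + q) - 7n - 6.
Matching the n-coefficient: p = 3p - 7 ⇒ p = \frac{7}{2}.
Matching constants: q = -3p + 3q - 6 ⇒ q = \frac{33}{4}.
General: h(n) = A·(3)^n + \frac{7 n}{2} + \frac{33}{4}.
Apply h(0) = 3: A + \frac{33}{4} = 3 ⇒ A = - \frac{21}{4}.
So h(n) = - \frac{21 \cdot 3^{n}}{4} + \frac{7 n}{2} + \frac{33}{4}.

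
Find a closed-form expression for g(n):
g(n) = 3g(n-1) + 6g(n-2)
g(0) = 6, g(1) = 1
Characteristic equation: x² - 3x - 6 = 0.
Discriminant Δ = (3)² + 4·(6) = 33.
Roots r₁,₂ = (3 ± √33)/2, so r₁ = \frac{3}{2} + \frac{\sqrt{33}}{2}, r₂ = \frac{3}{2} - \frac{\sqrt{33}}{2}.
General solution: g(n) = A·r₁^n + B·r₂^n.
From the initial conditions, A + B = 6 and r₁A + r₂B = 1.
Since r₁ - r₂ = √33: A = (1 - (6)r₂)/√33 = 3 - \frac{8 \sqrt{33}}{33}, and B = 6 - A = \frac{8 \sqrt{33}}{33} + 3.
So g(n) = \left(3 - \frac{8 \sqrt{33}}{33}\right)\left(\frac{3}{2} + \frac{\sqrt{33}}{2}\right)^n + \left(\frac{8 \sqrt{33}}{33} + 3\right)\left(\frac{3}{2} - \frac{\sqrt{33}}{2}\right)^n.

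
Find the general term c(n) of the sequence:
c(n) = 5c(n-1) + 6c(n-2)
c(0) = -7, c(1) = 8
Characteristic equation: x² - 5x - 6 = 0, which factors as (x - (-1))(x - (6)) = 0.
Roots r₁ = -1, r₂ = 6 (distinct).
General solution: c(n) = A·(-1)^n + B·(6)^n.
From c(0) = -7: A + B = -7.
From c(1) = 8: -A + 6B = 8.
Solving: A = - \frac{50}{7}, B = \frac{1}{7}.
So c(n) = - \frac{50 \left(-1\right)^{n}}{7} + \frac{6^{n}}{7}.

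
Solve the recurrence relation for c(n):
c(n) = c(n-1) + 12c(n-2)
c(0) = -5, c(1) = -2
Characteristic equation: x² - x - 12 = 0, which factors as (x - (-3))(x - (4)) = 0.
Roots r₁ = -3, r₂ = 4 (distinct).
General solution: c(n) = A·(-3)^n + B·(4)^n.
From c(0) = -5: A + B = -5.
From c(1) = -2: -3A + 4B = -2.
Solving: A = - \frac{18}{7}, B = - \frac{17}{7}.
So c(n) = - \frac{18 \left(-3\right)^{n}}{7} - \frac{17 \cdot 4^{n}}{7}.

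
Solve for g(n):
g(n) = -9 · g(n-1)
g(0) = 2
Pure geometric recurrence with ratio -9.
By induction g(n) = g(0) · (-9)^n = 2 \left(-9\right)^{n}.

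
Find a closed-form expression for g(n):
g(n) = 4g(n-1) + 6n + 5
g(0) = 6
First-order linear with linear forcing.
Homogeneous solution: g_h(n) = A·(4)^n.
Try particular g_p(n) = pn + q. Substituting:
  pn + q = 4(p(n-1) + q) + 6n + 5.
Matching the n-coefficient: p = 4p + 6 ⇒ p = -2.
Matching constants: q = -4p + 4q + 5 ⇒ q = - \frac{13}{3}.
General: g(n) = A·(4)^n - 2 n - \frac{13}{3}.
Apply g(0) = 6: A - \frac{13}{3} = 6 ⇒ A = \frac{31}{3}.
So g(n) = \frac{31 \cdot 4^{n}}{3} - 2 n - \frac{13}{3}.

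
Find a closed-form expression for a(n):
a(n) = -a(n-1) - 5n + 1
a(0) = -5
First-order linear with linear forcing.
Homogeneous solution: a_h(n) = A·(-1)^n.
Try particular a_p(n) = pn + q. Substituting:
  pn + q = -(p(n-1) + q) - 5n + 1.
Matching the n-coefficient: p = -p - 5 ⇒ p = - \frac{5}{2}.
Matching constants: q = p - q + 1 ⇒ q = - \frac{3}{4}.
General: a(n) = A·(-1)^n - \frac{5 n}{2} - \frac{3}{4}.
Apply a(0) = -5: A - \frac{3}{4} = -5 ⇒ A = - \frac{17}{4}.
So a(n) = - \frac{17 \left(-1\right)^{n}}{4} - \frac{5 n}{2} - \frac{3}{4}.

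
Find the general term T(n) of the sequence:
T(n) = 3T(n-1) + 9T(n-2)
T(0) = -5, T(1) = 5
Characteristic equation: x² - 3x - 9 = 0.
Discriminant Δ = (3)² + 4·(9) = 45.
Roots r₁,₂ = (3 ± √45)/2, so r₁ = \frac{3}{2} + \frac{3 \sqrt{5}}{2}, r₂ = \frac{3}{2} - \frac{3 \sqrt{5}}{2}.
General solution: T(n) = A·r₁^n + B·r₂^n.
From the initial conditions, A + B = -5 and r₁A + r₂B = 5.
Since r₁ - r₂ = √45: A = (5 - (-5)r₂)/√45 = - \frac{5}{2} + \frac{5 \sqrt{5}}{6}, and B = -5 - A = - \frac{5}{2} - \frac{5 \sqrt{5}}{6}.
So T(n) = \left(- \frac{5}{2} + \frac{5 \sqrt{5}}{6}\right)\left(\frac{3}{2} + \frac{3 \sqrt{5}}{2}\right)^n + \left(- \frac{5}{2} - \frac{5 \sqrt{5}}{6}\right)\left(\frac{3}{2} - \frac{3 \sqrt{5}}{2}\right)^n.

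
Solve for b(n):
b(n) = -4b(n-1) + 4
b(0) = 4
First-order linear non-homogeneous.
Homogeneous solution: b_h(n) = A·(-4)^n.
Try constant particular solution b_p = K: K = -4K + 4 ⇒ K = \frac{4}{5}.
General: b(n) = A·(-4)^n + \frac{4}{5}.
Apply b(0) = 4: A + \frac{4}{5} = 4 ⇒ A = \frac{16}{5}.
So b(n) = \frac{16 \left(-4\right)^{n}}{5} + \frac{4}{5}.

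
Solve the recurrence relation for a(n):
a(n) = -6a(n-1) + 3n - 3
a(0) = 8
First-order linear with linear forcing.
Homogeneous solution: a_h(n) = A·(-6)^n.
Try particular a_p(n) = pn + q. Substituting:
  pn + q = -6(p(n-1) + q) + 3n - 3.
Matching the n-coefficient: p = -6p + 3 ⇒ p = \frac{3}{7}.
Matching constants: q = 6p - 6q - 3 ⇒ q = - \frac{3}{49}.
General: a(n) = A·(-6)^n + \frac{3 n}{7} - \frac{3}{49}.
Apply a(0) = 8: A - \frac{3}{49} = 8 ⇒ A = \frac{395}{49}.
So a(n) = \frac{395 \left(-6\right)^{n}}{49} + \frac{3 n}{7} - \frac{3}{49}.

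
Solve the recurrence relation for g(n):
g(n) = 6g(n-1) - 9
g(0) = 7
First-order linear non-homogeneous.
Homogeneous solution: g_h(n) = A·(6)^n.
Try constant particular solution g_p = K: K = 6K - 9 ⇒ K = \frac{9}{5}.
General: g(n) = A·(6)^n + \frac{9}{5}.
Apply g(0) = 7: A + \frac{9}{5} = 7 ⇒ A = \frac{26}{5}.
So g(n) = \frac{26 \cdot 6^{n}}{5} + \frac{9}{5}.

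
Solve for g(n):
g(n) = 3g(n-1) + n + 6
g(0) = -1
First-order linear with linear forcing.
Homogeneous solution: g_h(n) = A·(3)^n.
Try particular g_p(n) = pn + q. Substituting:
  pn + q = 3(p(n-1) + q) + n + 6.
Matching the n-coefficient: p = 3p + 1 ⇒ p = - \frac{1}{2}.
Matching constants: q = -3p + 3q + 6 ⇒ q = - \frac{15}{4}.
General: g(n) = A·(3)^n - \frac{n}{2} - \frac{15}{4}.
Apply g(0) = -1: A - \frac{15}{4} = -1 ⇒ A = \frac{11}{4}.
So g(n) = \frac{11 \cdot 3^{n}}{4} - \frac{n}{2} - \frac{15}{4}.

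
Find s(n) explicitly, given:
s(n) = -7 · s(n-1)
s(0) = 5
Pure geometric recurrence with ratio -7.
By induction s(n) = s(0) · (-7)^n = 5 \left(-7\right)^{n}.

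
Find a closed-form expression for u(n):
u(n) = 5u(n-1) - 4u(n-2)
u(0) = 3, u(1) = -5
Characteristic equation: x² - 5x + 4 = 0, which factors as (x - (1))(x - (4)) = 0.
Roots r₁ = 1, r₂ = 4 (distinct).
General solution: u(n) = A·(1)^n + B·(4)^n.
From u(0) = 3: A + B = 3.
From u(1) = -5: A + 4B = -5.
Solving: A = \frac{17}{3}, B = - \frac{8}{3}.
So u(n) = \frac{17}{3} - \frac{8 \cdot 4^{n}}{3}.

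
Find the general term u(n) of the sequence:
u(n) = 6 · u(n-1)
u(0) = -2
Pure geometric recurrence with ratio 6.
By induction u(n) = u(0) · (6)^n = - 2 \cdot 6^{n}.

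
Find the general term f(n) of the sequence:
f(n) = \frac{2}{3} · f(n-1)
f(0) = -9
Pure geometric recurrence with ratio \frac{2}{3}.
By induction f(n) = f(0) · (\frac{2}{3})^n = - 9 \left(\frac{2}{3}\right)^{n}.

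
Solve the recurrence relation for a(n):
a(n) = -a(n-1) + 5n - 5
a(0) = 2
First-order linear with linear forcing.
Homogeneous solution: a_h(n) = A·(-1)^n.
Try particular a_p(n) = pn + q. Substituting:
  pn + q = -(p(n-1) + q) + 5n - 5.
Matching the n-coefficient: p = -p + 5 ⇒ p = \frac{5}{2}.
Matching constants: q = p - q - 5 ⇒ q = - \frac{5}{4}.
General: a(n) = A·(-1)^n + \frac{5 n}{2} - \frac{5}{4}.
Apply a(0) = 2: A - \frac{5}{4} = 2 ⇒ A = \frac{13}{4}.
So a(n) = \frac{13 \left(-1\right)^{n}}{4} + \frac{5 n}{2} - \frac{5}{4}.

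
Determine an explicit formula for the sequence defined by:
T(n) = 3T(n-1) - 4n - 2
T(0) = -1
First-order linear with linear forcing.
Homogeneous solution: T_h(n) = A·(3)^n.
Try particular T_p(n) = pn + q. Substituting:
  pn + q = 3(p(n-1) + q) - 4n - 2.
Matching the n-coefficient: p = 3p - 4 ⇒ p = 2.
Matching constants: q = -3p + 3q - 2 ⇒ q = 4.
General: T(n) = A·(3)^n + 2 n + 4.
Apply T(0) = -1: A + 4 = -1 ⇒ A = -5.
So T(n) = - 5 \cdot 3^{n} + 2 n + 4.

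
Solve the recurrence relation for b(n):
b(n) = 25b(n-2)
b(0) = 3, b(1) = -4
Characteristic equation: x² - 25 = 0, which factors as (x - (5))(x - (-5)) = 0.
Roots r₁ = 5, r₂ = -5 (distinct).
General solution: b(n) = A·(5)^n + B·(-5)^n.
From b(0) = 3: A + B = 3.
From b(1) = -4: 5A - 5B = -4.
Solving: A = \frac{11}{10}, B = \frac{19}{10}.
So b(n) = \frac{19 \left(-5\right)^{n}}{10} + \frac{11 \cdot 5^{n}}{10}.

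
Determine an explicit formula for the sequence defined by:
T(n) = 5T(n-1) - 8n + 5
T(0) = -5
First-order linear with linear forcing.
Homogeneous solution: T_h(n) = A·(5)^n.
Try particular T_p(n) = pn + q. Substituting:
  pn + q = 5(p(n-1) + q) - 8n + 5.
Matching the n-coefficient: p = 5p - 8 ⇒ p = 2.
Matching constants: q = -5p + 5q + 5 ⇒ q = \frac{5}{4}.
General: T(n) = A·(5)^n + 2 n + \frac{5}{4}.
Apply T(0) = -5: A + \frac{5}{4} = -5 ⇒ A = - \frac{25}{4}.
So T(n) = - \frac{25 \cdot 5^{n}}{4} + 2 n + \frac{5}{4}.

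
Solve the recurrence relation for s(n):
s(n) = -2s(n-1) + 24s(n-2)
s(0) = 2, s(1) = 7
Characteristic equation: x² + 2x - 24 = 0, which factors as (x - (4))(x - (-6)) = 0.
Roots r₁ = 4, r₂ = -6 (distinct).
General solution: s(n) = A·(4)^n + B·(-6)^n.
From s(0) = 2: A + B = 2.
From s(1) = 7: 4A - 6B = 7.
Solving: A = \frac{19}{10}, B = \frac{1}{10}.
So s(n) = \frac{\left(-6\right)^{n}}{10} + \frac{19 \cdot 4^{n}}{10}.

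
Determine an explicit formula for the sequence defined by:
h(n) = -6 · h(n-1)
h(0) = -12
Pure geometric recurrence with ratio -6.
By induction h(n) = h(0) · (-6)^n = - 12 \left(-6\right)^{n}.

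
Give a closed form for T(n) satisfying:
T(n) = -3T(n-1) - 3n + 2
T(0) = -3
First-order linear with linear forcing.
Homogeneous solution: T_h(n) = A·(-3)^n.
Try particular T_p(n) = pn + q. Substituting:
  pn + q = -3(p(n-1) + q) - 3n + 2.
Matching the n-coefficient: p = -3p - 3 ⇒ p = - \frac{3}{4}.
Matching constants: q = 3p - 3q + 2 ⇒ q = - \frac{1}{16}.
General: T(n) = A·(-3)^n - \frac{3 n}{4} - \frac{1}{16}.
Apply T(0) = -3: A - \frac{1}{16} = -3 ⇒ A = - \frac{47}{16}.
So T(n) = - \frac{47 \left(-3\right)^{n}}{16} - \frac{3 n}{4} - \frac{1}{16}.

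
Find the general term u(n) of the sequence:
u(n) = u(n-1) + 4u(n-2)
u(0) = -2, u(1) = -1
Characteristic equation: x² - x - 4 = 0.
Discriminant Δ = (1)² + 4·(4) = 17.
Roots r₁,₂ = (1 ± √17)/2, so r₁ = \frac{1}{2} + \frac{\sqrt{17}}{2}, r₂ = \frac{1}{2} - \frac{\sqrt{17}}{2}.
General solution: u(n) = A·r₁^n + B·r₂^n.
From the initial conditions, A + B = -2 and r₁A + r₂B = -1.
Since r₁ - r₂ = √17: A = (-1 - (-2)r₂)/√17 = -1, and B = -2 - A = -1.
So u(n) = \left(-1\right)\left(\frac{1}{2} + \frac{\sqrt{17}}{2}\right)^n + \left(-1\right)\left(\frac{1}{2} - \frac{\sqrt{17}}{2}\right)^n.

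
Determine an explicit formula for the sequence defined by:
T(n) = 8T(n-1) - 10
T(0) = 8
First-order linear non-homogeneous.
Homogeneous solution: T_h(n) = A·(8)^n.
Try constant particular solution T_p = K: K = 8K - 10 ⇒ K = \frac{10}{7}.
General: T(n) = A·(8)^n + \frac{10}{7}.
Apply T(0) = 8: A + \frac{10}{7} = 8 ⇒ A = \frac{46}{7}.
So T(n) = \frac{46 \cdot 8^{n}}{7} + \frac{10}{7}.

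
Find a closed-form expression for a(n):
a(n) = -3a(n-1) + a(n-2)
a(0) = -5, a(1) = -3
Characteristic equation: x² + 3x - 1 = 0.
Discriminant Δ = (-3)² + 4·(1) = 13.
Roots r₁,₂ = (-3 ± √13)/2, so r₁ = - \frac{3}{2} + \frac{\sqrt{13}}{2}, r₂ = - \frac{\sqrt{13}}{2} - \frac{3}{2}.
General solution: a(n) = A·r₁^n + B·r₂^n.
From the initial conditions, A + B = -5 and r₁A + r₂B = -3.
Since r₁ - r₂ = √13: A = (-3 - (-5)r₂)/√13 = - \frac{21 \sqrt{13}}{26} - \frac{5}{2}, and B = -5 - A = - \frac{5}{2} + \frac{21 \sqrt{13}}{26}.
So a(n) = \left(- \frac{21 \sqrt{13}}{26} - \frac{5}{2}\right)\left(- \frac{3}{2} + \frac{\sqrt{13}}{2}\right)^n + \left(- \frac{5}{2} + \frac{21 \sqrt{13}}{26}\right)\left(- \frac{\sqrt{13}}{2} - \frac{3}{2}\right)^n.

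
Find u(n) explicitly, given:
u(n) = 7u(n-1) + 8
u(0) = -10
First-order linear non-homogeneous.
Homogeneous solution: u_h(n) = A·(7)^n.
Try constant particular solution u_p = K: K = 7K + 8 ⇒ K = - \frac{4}{3}.
General: u(n) = A·(7)^n - \frac{4}{3}.
Apply u(0) = -10: A - \frac{4}{3} = -10 ⇒ A = - \frac{26}{3}.
So u(n) = - \frac{26 \cdot 7^{n}}{3} - \frac{4}{3}.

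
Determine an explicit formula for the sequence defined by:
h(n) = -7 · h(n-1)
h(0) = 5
Pure geometric recurrence with ratio -7.
By induction h(n) = h(0) · (-7)^n = 5 \left(-7\right)^{n}.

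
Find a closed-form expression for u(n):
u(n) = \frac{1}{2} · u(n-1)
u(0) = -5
Pure geometric recurrence with ratio \frac{1}{2}.
By induction u(n) = u(0) · (\frac{1}{2})^n = - 5 \cdot 2^{- n}.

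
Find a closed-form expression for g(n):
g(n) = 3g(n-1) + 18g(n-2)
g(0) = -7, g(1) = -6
Characteristic equation: x² - 3x - 18 = 0, which factors as (x - (-3))(x - (6)) = 0.
Roots r₁ = -3, r₂ = 6 (distinct).
General solution: g(n) = A·(-3)^n + B·(6)^n.
From g(0) = -7: A + B = -7.
From g(1) = -6: -3A + 6B = -6.
Solving: A = -4, B = -3.
So g(n) = - 4 \left(-3\right)^{n} - 3 \cdot 6^{n}.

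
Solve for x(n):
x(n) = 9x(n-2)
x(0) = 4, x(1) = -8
Characteristic equation: x² - 9 = 0, which factors as (x - (3))(x - (-3)) = 0.
Roots r₁ = 3, r₂ = -3 (distinct).
General solution: x(n) = A·(3)^n + B·(-3)^n.
From x(0) = 4: A + B = 4.
From x(1) = -8: 3A - 3B = -8.
Solving: A = \frac{2}{3}, B = \frac{10}{3}.
So x(n) = \frac{10 \left(-3\right)^{n}}{3} + \frac{2 \cdot 3^{n}}{3}.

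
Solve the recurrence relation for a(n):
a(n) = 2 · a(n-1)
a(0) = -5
Pure geometric recurrence with ratio 2.
By induction a(n) = a(0) · (2)^n = - 5 \cdot 2^{n}.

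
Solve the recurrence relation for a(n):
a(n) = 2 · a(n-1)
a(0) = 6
Pure geometric recurrence with ratio 2.
By induction a(n) = a(0) · (2)^n = 6 \cdot 2^{n}.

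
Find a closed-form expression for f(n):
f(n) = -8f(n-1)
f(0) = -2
This is a homogeneous first-order recurrence with ratio -8.
By induction f(n) = f(0) · (-8)^n = - 2 \left(-8\right)^{n}.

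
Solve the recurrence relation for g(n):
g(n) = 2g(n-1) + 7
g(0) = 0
First-order linear non-homogeneous.
Homogeneous solution: g_h(n) = A·(2)^n.
Try constant particular solution g_p = K: K = 2K + 7 ⇒ K = -7.
General: g(n) = A·(2)^n - 7.
Apply g(0) = 0: A - 7 = 0 ⇒ A = 7.
So g(n) = 7 \cdot 2^{n} - 7.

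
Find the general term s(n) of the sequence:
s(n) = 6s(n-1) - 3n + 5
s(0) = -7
First-order linear with linear forcing.
Homogeneous solution: s_h(n) = A·(6)^n.
Try particular s_p(n) = pn + q. Substituting:
  pn + q = 6(p(n-1) + q) - 3n + 5.
Matching the n-coefficient: p = 6p - 3 ⇒ p = \frac{3}{5}.
Matching constants: q = -6p + 6q + 5 ⇒ q = - \frac{7}{25}.
General: s(n) = A·(6)^n + \frac{3 n}{5} - \frac{7}{25}.
Apply s(0) = -7: A - \frac{7}{25} = -7 ⇒ A = - \frac{168}{25}.
So s(n) = - \frac{168 \cdot 6^{n}}{25} + \frac{3 n}{5} - \frac{7}{25}.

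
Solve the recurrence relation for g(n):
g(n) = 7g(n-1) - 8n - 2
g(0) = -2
First-order linear with linear forcing.
Homogeneous solution: g_h(n) = A·(7)^n.
Try particular g_p(n) = pn + q. Substituting:
  pn + q = 7(p(n-1) + q) - 8n - 2.
Matching the n-coefficient: p = 7p - 8 ⇒ p = \frac{4}{3}.
Matching constants: q = -7p + 7q - 2 ⇒ q = \frac{17}{9}.
General: g(n) = A·(7)^n + \frac{4 n}{3} + \frac{17}{9}.
Apply g(0) = -2: A + \frac{17}{9} = -2 ⇒ A = - \frac{35}{9}.
So g(n) = - \frac{35 \cdot 7^{n}}{9} + \frac{4 n}{3} + \frac{17}{9}.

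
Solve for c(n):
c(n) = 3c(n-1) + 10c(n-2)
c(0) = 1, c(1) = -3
Characteristic equation: x² - 3x - 10 = 0, which factors as (x - (5))(x - (-2)) = 0.
Roots r₁ = 5, r₂ = -2 (distinct).
General solution: c(n) = A·(5)^n + B·(-2)^n.
From c(0) = 1: A + B = 1.
From c(1) = -3: 5A - 2B = -3.
Solving: A = - \frac{1}{7}, B = \frac{8}{7}.
So c(n) = \frac{8 \left(-2\right)^{n}}{7} - \frac{5^{n}}{7}.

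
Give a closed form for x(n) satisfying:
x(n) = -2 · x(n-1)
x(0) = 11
Pure geometric recurrence with ratio -2.
By induction x(n) = x(0) · (-2)^n = 11 \left(-2\right)^{n}.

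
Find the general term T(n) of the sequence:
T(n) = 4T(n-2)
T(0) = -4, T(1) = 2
Characteristic equation: x² - 4 = 0, which factors as (x - (-2))(x - (2)) = 0.
Roots r₁ = -2, r₂ = 2 (distinct).
General solution: T(n) = A·(-2)^n + B·(2)^n.
From T(0) = -4: A + B = -4.
From T(1) = 2: -2A + 2B = 2.
Solving: A = - \frac{5}{2}, B = - \frac{3}{2}.
So T(n) = - \frac{5 \left(-2\right)^{n}}{2} - \frac{3 \cdot 2^{n}}{2}.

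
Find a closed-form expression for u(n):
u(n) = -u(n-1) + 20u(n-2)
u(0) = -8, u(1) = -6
Characteristic equation: x² + x - 20 = 0, which factors as (x - (4))(x - (-5)) = 0.
Roots r₁ = 4, r₂ = -5 (distinct).
General solution: u(n) = A·(4)^n + B·(-5)^n.
From u(0) = -8: A + B = -8.
From u(1) = -6: 4A - 5B = -6.
Solving: A = - \frac{46}{9}, B = - \frac{26}{9}.
So u(n) = - \frac{26 \left(-5\right)^{n}}{9} - \frac{46 \cdot 4^{n}}{9}.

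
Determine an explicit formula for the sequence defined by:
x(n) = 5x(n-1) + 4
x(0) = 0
First-order linear non-homogeneous.
Homogeneous solution: x_h(n) = A·(5)^n.
Try constant particular solution x_p = K: K = 5K + 4 ⇒ K = -1.
General: x(n) = A·(5)^n - 1.
Apply x(0) = 0: A - 1 = 0 ⇒ A = 1.
So x(n) = 5^{n} - 1.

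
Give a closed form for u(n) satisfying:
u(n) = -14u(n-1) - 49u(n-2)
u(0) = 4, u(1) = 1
Characteristic equation: x² + 14x + 49 = 0, which is (x - (-7))².
Repeated root r = -7.
General solution: u(n) = (A + Bn)·(-7)^n.
From u(0) = 4: A = 4.
From u(1) = 1: (A + B)·(-7) = 1 ⇒ B = - \frac{29}{7}.
So u(n) = \left(4 - \frac{29 n}{7}\right) \cdot (-7)^n.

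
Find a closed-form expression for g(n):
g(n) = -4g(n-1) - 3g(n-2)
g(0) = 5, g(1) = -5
Characteristic equation: x² + 4x + 3 = 0, which factors as (x - (-3))(x - (-1)) = 0.
Roots r₁ = -3, r₂ = -1 (distinct).
General solution: g(n) = A·(-3)^n + B·(-1)^n.
From g(0) = 5: A + B = 5.
From g(1) = -5: -3A - B = -5.
Solving: A = 0, B = 5.
So g(n) = 5 \left(-1\right)^{n}.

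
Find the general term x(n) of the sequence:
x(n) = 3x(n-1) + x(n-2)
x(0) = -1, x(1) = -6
Characteristic equation: x² - 3x - 1 = 0.
Discriminant Δ = (3)² + 4·(1) = 13.
Roots r₁,₂ = (3 ± √13)/2, so r₁ = \frac{3}{2} + \frac{\sqrt{13}}{2}, r₂ = \frac{3}{2} - \frac{\sqrt{13}}{2}.
General solution: x(n) = A·r₁^n + B·r₂^n.
From the initial conditions, A + B = -1 and r₁A + r₂B = -6.
Since r₁ - r₂ = √13: A = (-6 - (-1)r₂)/√13 = - \frac{9 \sqrt{13}}{26} - \frac{1}{2}, and B = -1 - A = - \frac{1}{2} + \frac{9 \sqrt{13}}{26}.
So x(n) = \left(- \frac{9 \sqrt{13}}{26} - \frac{1}{2}\right)\left(\frac{3}{2} + \frac{\sqrt{13}}{2}\right)^n + \left(- \frac{1}{2} + \frac{9 \sqrt{13}}{26}\right)\left(\frac{3}{2} - \frac{\sqrt{13}}{2}\right)^n.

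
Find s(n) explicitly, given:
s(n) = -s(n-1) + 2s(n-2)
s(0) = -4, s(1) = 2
Characteristic equation: x² + x - 2 = 0, which factors as (x - (1))(x - (-2)) = 0.
Roots r₁ = 1, r₂ = -2 (distinct).
General solution: s(n) = A·(1)^n + B·(-2)^n.
From s(0) = -4: A + B = -4.
From s(1) = 2: A - 2B = 2.
Solving: A = -2, B = -2.
So s(n) = - 2 \left(-2\right)^{n} - 2.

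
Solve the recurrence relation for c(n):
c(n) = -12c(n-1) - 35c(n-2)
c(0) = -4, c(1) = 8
Characteristic equation: x² + 12x + 35 = 0, which factors as (x - (-7))(x - (-5)) = 0.
Roots r₁ = -7, r₂ = -5 (distinct).
General solution: c(n) = A·(-7)^n + B·(-5)^n.
From c(0) = -4: A + B = -4.
From c(1) = 8: -7A - 5B = 8.
Solving: A = 6, B = -10.
So c(n) = - 10 \left(-5\right)^{n} + 6 \left(-7\right)^{n}.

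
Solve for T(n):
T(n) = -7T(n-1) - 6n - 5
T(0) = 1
First-order linear with linear forcing.
Homogeneous solution: T_h(n) = A·(-7)^n.
Try particular T_p(n) = pn + q. Substituting:
  pn + q = -7(p(n-1) + q) - 6n - 5.
Matching the n-coefficient: p = -7p - 6 ⇒ p = - \frac{3}{4}.
Matching constants: q = 7p - 7q - 5 ⇒ q = - \frac{41}{32}.
General: T(n) = A·(-7)^n - \frac{3 n}{4} - \frac{41}{32}.
Apply T(0) = 1: A - \frac{41}{32} = 1 ⇒ A = \frac{73}{32}.
So T(n) = \frac{73 \left(-7\right)^{n}}{32} - \frac{3 n}{4} - \frac{41}{32}.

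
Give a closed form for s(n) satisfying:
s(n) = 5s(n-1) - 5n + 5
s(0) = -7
First-order linear with linear forcing.
Homogeneous solution: s_h(n) = A·(5)^n.
Try particular s_p(n) = pn + q. Substituting:
  pn + q = 5(p(n-1) + q) - 5n + 5.
Matching the n-coefficient: p = 5p - 5 ⇒ p = \frac{5}{4}.
Matching constants: q = -5p + 5q + 5 ⇒ q = \frac{5}{16}.
General: s(n) = A·(5)^n + \frac{5 n}{4} + \frac{5}{16}.
Apply s(0) = -7: A + \frac{5}{16} = -7 ⇒ A = - \frac{117}{16}.
So s(n) = - \frac{117 \cdot 5^{n}}{16} + \frac{5 n}{4} + \frac{5}{16}.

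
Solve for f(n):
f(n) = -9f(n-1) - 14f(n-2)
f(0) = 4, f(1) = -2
Characteristic equation: x² + 9x + 14 = 0, which factors as (x - (-7))(x - (-2)) = 0.
Roots r₁ = -7, r₂ = -2 (distinct).
General solution: f(n) = A·(-7)^n + B·(-2)^n.
From f(0) = 4: A + B = 4.
From f(1) = -2: -7A - 2B = -2.
Solving: A = - \frac{6}{5}, B = \frac{26}{5}.
So f(n) = \frac{26 \left(-2\right)^{n}}{5} - \frac{6 \left(-7\right)^{n}}{5}.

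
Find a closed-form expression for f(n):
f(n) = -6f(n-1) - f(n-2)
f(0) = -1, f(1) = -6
Characteristic equation: x² + 6x + 1 = 0.
Discriminant Δ = (-6)² + 4·(-1) = 32.
Roots r₁,₂ = (-6 ± √32)/2, so r₁ = -3 + 2 \sqrt{2}, r₂ = -3 - 2 \sqrt{2}.
General solution: f(n) = A·r₁^n + B·r₂^n.
From the initial conditions, A + B = -1 and r₁A + r₂B = -6.
Since r₁ - r₂ = √32: A = (-6 - (-1)r₂)/√32 = - \frac{9 \sqrt{2}}{8} - \frac{1}{2}, and B = -1 - A = - \frac{1}{2} + \frac{9 \sqrt{2}}{8}.
So f(n) = \left(- \frac{9 \sqrt{2}}{8} - \frac{1}{2}\right)\left(-3 + 2 \sqrt{2}\right)^n + \left(- \frac{1}{2} + \frac{9 \sqrt{2}}{8}\right)\left(-3 - 2 \sqrt{2}\right)^n.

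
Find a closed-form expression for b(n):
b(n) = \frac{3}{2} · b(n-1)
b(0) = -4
Pure geometric recurrence with ratio \frac{3}{2}.
By induction b(n) = b(0) · (\frac{3}{2})^n = - 4 \left(\frac{3}{2}\right)^{n}.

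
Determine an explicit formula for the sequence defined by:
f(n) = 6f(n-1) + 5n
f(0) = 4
First-order linear with linear forcing.
Homogeneous solution: f_h(n) = A·(6)^n.
Try particular f_p(n) = pn + q. Substituting:
  pn + q = 6(p(n-1) + q) + 5n.
Matching the n-coefficient: p = 6p + 5 ⇒ p = -1.
Matching constants: q = -6p + 6q ⇒ q = - \frac{6}{5}.
General: f(n) = A·(6)^n - n - \frac{6}{5}.
Apply f(0) = 4: A - \frac{6}{5} = 4 ⇒ A = \frac{26}{5}.
So f(n) = \frac{26 \cdot 6^{n}}{5} - n - \frac{6}{5}.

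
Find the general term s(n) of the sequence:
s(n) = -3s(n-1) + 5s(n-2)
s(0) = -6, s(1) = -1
Characteristic equation: x² + 3x - 5 = 0.
Discriminant Δ = (-3)² + 4·(5) = 29.
Roots r₁,₂ = (-3 ± √29)/2, so r₁ = - \frac{3}{2} + \frac{\sqrt{29}}{2}, r₂ = - \frac{\sqrt{29}}{2} - \frac{3}{2}.
General solution: s(n) = A·r₁^n + B·r₂^n.
From the initial conditions, A + B = -6 and r₁A + r₂B = -1.
Since r₁ - r₂ = √29: A = (-1 - (-6)r₂)/√29 = -3 - \frac{10 \sqrt{29}}{29}, and B = -6 - A = -3 + \frac{10 \sqrt{29}}{29}.
So s(n) = \left(-3 - \frac{10 \sqrt{29}}{29}\right)\left(- \frac{3}{2} + \frac{\sqrt{29}}{2}\right)^n + \left(-3 + \frac{10 \sqrt{29}}{29}\right)\left(- \frac{\sqrt{29}}{2} - \frac{3}{2}\right)^n.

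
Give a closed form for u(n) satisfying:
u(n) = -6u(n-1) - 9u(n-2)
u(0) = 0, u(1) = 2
Characteristic equation: x² + 6x + 9 = 0, which is (x - (-3))².
Repeated root r = -3.
General solution: u(n) = (A + Bn)·(-3)^n.
From u(0) = 0: A = 0.
From u(1) = 2: (A + B)·(-3) = 2 ⇒ B = - \frac{2}{3}.
So u(n) = \left(- \frac{2 n}{3}\right) \cdot (-3)^n.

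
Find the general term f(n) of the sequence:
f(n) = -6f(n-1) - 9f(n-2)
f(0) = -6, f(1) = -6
Characteristic equation: x² + 6x + 9 = 0, which is (x - (-3))².
Repeated root r = -3.
General solution: f(n) = (A + Bn)·(-3)^n.
From f(0) = -6: A = -6.
From f(1) = -6: (A + B)·(-3) = -6 ⇒ B = 8.
So f(n) = \left(8 n - 6\right) \cdot (-3)^n.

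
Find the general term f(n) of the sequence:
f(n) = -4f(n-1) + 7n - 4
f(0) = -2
First-order linear with linear forcing.
Homogeneous solution: f_h(n) = A·(-4)^n.
Try particular f_p(n) = pn + q. Substituting:
  pn + q = -4(p(n-1) + q) + 7n - 4.
Matching the n-coefficient: p = -4p + 7 ⇒ p = \frac{7}{5}.
Matching constants: q = 4p - 4q - 4 ⇒ q = \frac{8}{25}.
General: f(n) = A·(-4)^n + \frac{7 n}{5} + \frac{8}{25}.
Apply f(0) = -2: A + \frac{8}{25} = -2 ⇒ A = - \frac{58}{25}.
So f(n) = - \frac{58 \left(-4\right)^{n}}{25} + \frac{7 n}{5} + \frac{8}{25}.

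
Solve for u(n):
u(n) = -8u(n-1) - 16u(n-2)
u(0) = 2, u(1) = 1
Characteristic equation: x² + 8x + 16 = 0, which is (x - (-4))².
Repeated root r = -4.
General solution: u(n) = (A + Bn)·(-4)^n.
From u(0) = 2: A = 2.
From u(1) = 1: (A + B)·(-4) = 1 ⇒ B = - \frac{9}{4}.
So u(n) = \left(2 - \frac{9 n}{4}\right) \cdot (-4)^n.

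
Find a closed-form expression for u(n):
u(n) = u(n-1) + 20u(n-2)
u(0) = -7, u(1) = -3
Characteristic equation: x² - x - 20 = 0, which factors as (x - (5))(x - (-4)) = 0.
Roots r₁ = 5, r₂ = -4 (distinct).
General solution: u(n) = A·(5)^n + B·(-4)^n.
From u(0) = -7: A + B = -7.
From u(1) = -3: 5A - 4B = -3.
Solving: A = - \frac{31}{9}, B = - \frac{32}{9}.
So u(n) = - \frac{32 \left(-4\right)^{n}}{9} - \frac{31 \cdot 5^{n}}{9}.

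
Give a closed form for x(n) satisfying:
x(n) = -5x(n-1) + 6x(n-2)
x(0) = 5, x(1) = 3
Characteristic equation: x² + 5x - 6 = 0, which factors as (x - (-6))(x - (1)) = 0.
Roots r₁ = -6, r₂ = 1 (distinct).
General solution: x(n) = A·(-6)^n + B·(1)^n.
From x(0) = 5: A + B = 5.
From x(1) = 3: -6A + B = 3.
Solving: A = \frac{2}{7}, B = \frac{33}{7}.
So x(n) = \frac{2 \left(-6\right)^{n}}{7} + \frac{33}{7}.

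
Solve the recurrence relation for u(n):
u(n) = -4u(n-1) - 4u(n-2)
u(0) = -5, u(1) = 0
Characteristic equation: x² + 4x + 4 = 0, which is (x - (-2))².
Repeated root r = -2.
General solution: u(n) = (A + Bn)·(-2)^n.
From u(0) = -5: A = -5.
From u(1) = 0: (A + B)·(-2) = 0 ⇒ B = 5.
So u(n) = \left(5 n - 5\right) \cdot (-2)^n.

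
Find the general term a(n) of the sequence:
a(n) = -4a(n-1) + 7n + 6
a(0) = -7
First-order linear with linear forcing.
Homogeneous solution: a_h(n) = A·(-4)^n.
Try particular a_p(n) = pn + q. Substituting:
  pn + q = -4(p(n-1) + q) + 7n + 6.
Matching the n-coefficient: p = -4p + 7 ⇒ p = \frac{7}{5}.
Matching constants: q = 4p - 4q + 6 ⇒ q = \frac{58}{25}.
General: a(n) = A·(-4)^n + \frac{7 n}{5} + \frac{58}{25}.
Apply a(0) = -7: A + \frac{58}{25} = -7 ⇒ A = - \frac{233}{25}.
So a(n) = - \frac{233 \left(-4\right)^{n}}{25} + \frac{7 n}{5} + \frac{58}{25}.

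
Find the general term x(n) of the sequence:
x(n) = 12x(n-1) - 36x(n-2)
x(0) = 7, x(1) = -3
Characteristic equation: x² - 12x + 36 = 0, which is (x - (6))².
Repeated root r = 6.
General solution: x(n) = (A + Bn)·(6)^n.
From x(0) = 7: A = 7.
From x(1) = -3: (A + B)·(6) = -3 ⇒ B = - \frac{15}{2}.
So x(n) = \left(7 - \frac{15 n}{2}\right) \cdot (6)^n.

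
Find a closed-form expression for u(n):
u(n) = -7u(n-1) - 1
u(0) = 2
First-order linear non-homogeneous.
Homogeneous solution: u_h(n) = A·(-7)^n.
Try constant particular solution u_p = K: K = -7K - 1 ⇒ K = - \frac{1}{8}.
General: u(n) = A·(-7)^n - \frac{1}{8}.
Apply u(0) = 2: A - \frac{1}{8} = 2 ⇒ A = \frac{17}{8}.
So u(n) = \frac{17 \left(-7\right)^{n}}{8} - \frac{1}{8}.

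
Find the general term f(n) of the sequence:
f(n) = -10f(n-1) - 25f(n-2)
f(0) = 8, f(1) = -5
Characteristic equation: x² + 10x + 25 = 0, which is (x - (-5))².
Repeated root r = -5.
General solution: f(n) = (A + Bn)·(-5)^n.
From f(0) = 8: A = 8.
From f(1) = -5: (A + B)·(-5) = -5 ⇒ B = -7.
So f(n) = \left(8 - 7 n\right) \cdot (-5)^n.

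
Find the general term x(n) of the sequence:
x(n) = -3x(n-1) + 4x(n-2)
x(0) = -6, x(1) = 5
Characteristic equation: x² + 3x - 4 = 0, which factors as (x - (1))(x - (-4)) = 0.
Roots r₁ = 1, r₂ = -4 (distinct).
General solution: x(n) = A·(1)^n + B·(-4)^n.
From x(0) = -6: A + B = -6.
From x(1) = 5: A - 4B = 5.
Solving: A = - \frac{19}{5}, B = - \frac{11}{5}.
So x(n) = - \frac{11 \left(-4\right)^{n}}{5} - \frac{19}{5}.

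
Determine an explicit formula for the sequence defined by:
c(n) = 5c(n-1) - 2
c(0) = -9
First-order linear non-homogeneous.
Homogeneous solution: c_h(n) = A·(5)^n.
Try constant particular solution c_p = K: K = 5K - 2 ⇒ K = \frac{1}{2}.
General: c(n) = A·(5)^n + \frac{1}{2}.
Apply c(0) = -9: A + \frac{1}{2} = -9 ⇒ A = - \frac{19}{2}.
So c(n) = \frac{1}{2} - \frac{19 \cdot 5^{n}}{2}.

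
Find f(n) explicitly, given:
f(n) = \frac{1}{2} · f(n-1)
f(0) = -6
Pure geometric recurrence with ratio \frac{1}{2}.
By induction f(n) = f(0) · (\frac{1}{2})^n = - 6 \cdot 2^{- n}.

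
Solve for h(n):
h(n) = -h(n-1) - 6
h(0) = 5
First-order linear non-homogeneous.
Homogeneous solution: h_h(n) = A·(-1)^n.
Try constant particular solution h_p = K: K = -K - 6 ⇒ K = -3.
General: h(n) = A·(-1)^n - 3.
Apply h(0) = 5: A - 3 = 5 ⇒ A = 8.
So h(n) = 8 \left(-1\right)^{n} - 3.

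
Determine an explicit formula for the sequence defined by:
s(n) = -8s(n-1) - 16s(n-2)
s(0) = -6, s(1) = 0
Characteristic equation: x² + 8x + 16 = 0, which is (x - (-4))².
Repeated root r = -4.
General solution: s(n) = (A + Bn)·(-4)^n.
From s(0) = -6: A = -6.
From s(1) = 0: (A + B)·(-4) = 0 ⇒ B = 6.
So s(n) = \left(6 n - 6\right) \cdot (-4)^n.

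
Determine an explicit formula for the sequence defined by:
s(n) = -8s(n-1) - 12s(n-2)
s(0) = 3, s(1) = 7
Characteristic equation: x² + 8x + 12 = 0, which factors as (x - (-2))(x - (-6)) = 0.
Roots r₁ = -2, r₂ = -6 (distinct).
General solution: s(n) = A·(-2)^n + B·(-6)^n.
From s(0) = 3: A + B = 3.
From s(1) = 7: -2A - 6B = 7.
Solving: A = \frac{25}{4}, B = - \frac{13}{4}.
So s(n) = \frac{25 \left(-2\right)^{n}}{4} - \frac{13 \left(-6\right)^{n}}{4}.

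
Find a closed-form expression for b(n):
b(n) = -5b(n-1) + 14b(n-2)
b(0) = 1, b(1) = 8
Characteristic equation: x² + 5x - 14 = 0, which factors as (x - (2))(x - (-7)) = 0.
Roots r₁ = 2, r₂ = -7 (distinct).
General solution: b(n) = A·(2)^n + B·(-7)^n.
From b(0) = 1: A + B = 1.
From b(1) = 8: 2A - 7B = 8.
Solving: A = \frac{5}{3}, B = - \frac{2}{3}.
So b(n) = - \frac{2 \left(-7\right)^{n}}{3} + \frac{5 \cdot 2^{n}}{3}.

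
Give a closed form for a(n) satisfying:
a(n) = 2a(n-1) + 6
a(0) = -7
First-order linear non-homogeneous.
Homogeneous solution: a_h(n) = A·(2)^n.
Try constant particular solution a_p = K: K = 2K + 6 ⇒ K = -6.
General: a(n) = A·(2)^n - 6.
Apply a(0) = -7: A - 6 = -7 ⇒ A = -1.
So a(n) = - 2^{n} - 6.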